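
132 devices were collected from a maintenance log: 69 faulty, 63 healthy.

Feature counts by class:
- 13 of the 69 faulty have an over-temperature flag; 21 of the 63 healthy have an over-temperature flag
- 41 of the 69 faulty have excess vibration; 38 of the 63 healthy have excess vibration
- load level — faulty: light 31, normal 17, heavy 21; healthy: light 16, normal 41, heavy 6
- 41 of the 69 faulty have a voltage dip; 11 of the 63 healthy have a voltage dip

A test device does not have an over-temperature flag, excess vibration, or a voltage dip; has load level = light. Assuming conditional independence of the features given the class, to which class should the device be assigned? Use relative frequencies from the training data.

faulty: (69/132) × (56/69) × (28/69) × (31/69) × (28/69) ≈ 0.0313866
healthy: (63/132) × (42/63) × (25/63) × (16/63) × (52/63) ≈ 0.0264678
Highest score → faulty.

faulty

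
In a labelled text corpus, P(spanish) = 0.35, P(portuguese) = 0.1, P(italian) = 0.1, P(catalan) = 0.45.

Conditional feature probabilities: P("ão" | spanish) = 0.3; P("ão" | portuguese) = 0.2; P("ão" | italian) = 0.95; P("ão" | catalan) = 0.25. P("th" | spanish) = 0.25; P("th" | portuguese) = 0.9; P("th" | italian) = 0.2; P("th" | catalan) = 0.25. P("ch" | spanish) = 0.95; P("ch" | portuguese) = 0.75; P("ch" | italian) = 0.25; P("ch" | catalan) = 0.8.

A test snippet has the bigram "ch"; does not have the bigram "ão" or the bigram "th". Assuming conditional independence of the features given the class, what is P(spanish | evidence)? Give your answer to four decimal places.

spanish: 0.35 × (1−0.3) × (1−0.25) × 0.95 = 0.1745625
portuguese: 0.1 × (1−0.2) × (1−0.9) × 0.75 = 0.006
italian: 0.1 × (1−0.95) × (1−0.2) × 0.25 = 0.001
catalan: 0.45 × (1−0.25) × (1−0.25) × 0.8 = 0.2025
P(spanish | x) = 0.1745625 / 0.3840625 ≈ 0.4545

0.4545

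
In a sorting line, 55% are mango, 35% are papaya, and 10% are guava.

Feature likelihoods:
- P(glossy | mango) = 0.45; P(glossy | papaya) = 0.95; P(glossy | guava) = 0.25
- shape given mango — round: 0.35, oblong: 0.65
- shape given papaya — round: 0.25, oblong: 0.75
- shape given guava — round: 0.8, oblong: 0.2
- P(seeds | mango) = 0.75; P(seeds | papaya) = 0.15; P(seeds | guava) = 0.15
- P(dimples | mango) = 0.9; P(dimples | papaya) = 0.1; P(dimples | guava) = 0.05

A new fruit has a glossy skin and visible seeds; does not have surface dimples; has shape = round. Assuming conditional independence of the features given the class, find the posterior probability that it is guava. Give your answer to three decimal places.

mango: 0.55 × 0.45 × 0.35 × 0.75 × (1−0.9) = 0.006496875
papaya: 0.35 × 0.95 × 0.25 × 0.15 × (1−0.1) = 0.011221875
guava: 0.1 × 0.25 × 0.8 × 0.15 × (1−0.05) = 0.00285
P(guava | x) = 0.00285 / 0.02056875 ≈ 0.139

0.139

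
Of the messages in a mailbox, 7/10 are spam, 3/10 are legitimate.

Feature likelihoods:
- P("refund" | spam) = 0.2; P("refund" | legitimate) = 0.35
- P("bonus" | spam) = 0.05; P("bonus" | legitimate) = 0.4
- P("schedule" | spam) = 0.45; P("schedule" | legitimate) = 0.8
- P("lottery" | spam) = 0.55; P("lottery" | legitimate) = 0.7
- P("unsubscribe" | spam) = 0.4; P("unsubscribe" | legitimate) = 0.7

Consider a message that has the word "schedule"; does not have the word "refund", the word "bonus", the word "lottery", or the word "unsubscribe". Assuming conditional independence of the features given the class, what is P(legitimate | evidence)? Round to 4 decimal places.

0.1153

spam: 0.7 × (1−0.2) × (1−0.05) × 0.45 × (1−0.55) × (1−0.4) = 0.064638
legitimate: 0.3 × (1−0.35) × (1−0.4) × 0.8 × (1−0.7) × (1−0.7) = 0.008424
P(legitimate | x) = 0.008424 / 0.073062 ≈ 0.1153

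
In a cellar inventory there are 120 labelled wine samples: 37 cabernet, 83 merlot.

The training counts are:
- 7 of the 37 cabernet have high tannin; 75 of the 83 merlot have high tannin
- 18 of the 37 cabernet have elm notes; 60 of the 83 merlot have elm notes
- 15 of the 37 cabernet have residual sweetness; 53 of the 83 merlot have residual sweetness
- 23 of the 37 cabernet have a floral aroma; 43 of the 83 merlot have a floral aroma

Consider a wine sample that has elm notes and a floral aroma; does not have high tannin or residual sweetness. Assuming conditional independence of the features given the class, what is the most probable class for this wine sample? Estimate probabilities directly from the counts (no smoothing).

cabernet

cabernet: (37/120) × (30/37) × (18/37) × (22/37) × (23/37) ≈ 0.0449529
merlot: (83/120) × (8/83) × (60/83) × (30/83) × (43/83) ≈ 0.00902434
Highest score → cabernet.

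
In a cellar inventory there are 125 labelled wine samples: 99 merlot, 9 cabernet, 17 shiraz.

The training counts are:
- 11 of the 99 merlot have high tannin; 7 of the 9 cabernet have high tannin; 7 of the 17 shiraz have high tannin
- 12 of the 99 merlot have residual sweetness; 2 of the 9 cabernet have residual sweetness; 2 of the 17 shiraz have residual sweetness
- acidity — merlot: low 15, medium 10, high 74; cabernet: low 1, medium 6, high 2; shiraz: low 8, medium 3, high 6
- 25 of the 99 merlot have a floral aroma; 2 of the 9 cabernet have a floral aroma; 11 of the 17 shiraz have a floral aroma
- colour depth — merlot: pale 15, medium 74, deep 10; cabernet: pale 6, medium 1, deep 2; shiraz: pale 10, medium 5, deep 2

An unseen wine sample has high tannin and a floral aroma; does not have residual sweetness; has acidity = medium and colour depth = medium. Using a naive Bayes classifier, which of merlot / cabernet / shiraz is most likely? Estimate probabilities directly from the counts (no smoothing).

merlot: (99/125) × (11/99) × (87/99) × (10/99) × (25/99) × (74/99) ≈ 0.00147446
cabernet: (9/125) × (7/9) × (7/9) × (6/9) × (2/9) × (1/9) ≈ 0.000716964
shiraz: (17/125) × (7/17) × (15/17) × (3/17) × (11/17) × (5/17) ≈ 0.00165946
Highest score → shiraz.

shiraz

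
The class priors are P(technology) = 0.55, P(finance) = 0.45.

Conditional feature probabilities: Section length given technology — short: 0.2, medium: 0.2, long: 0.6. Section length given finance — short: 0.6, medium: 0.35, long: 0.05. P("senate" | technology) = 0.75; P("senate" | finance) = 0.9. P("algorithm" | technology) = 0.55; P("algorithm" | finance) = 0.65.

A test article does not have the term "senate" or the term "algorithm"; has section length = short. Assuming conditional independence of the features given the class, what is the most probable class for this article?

technology: 0.55 × 0.2 × (1−0.75) × (1−0.55) = 0.012375
finance: 0.45 × 0.6 × (1−0.9) × (1−0.65) = 0.00945
Highest score → technology.

technology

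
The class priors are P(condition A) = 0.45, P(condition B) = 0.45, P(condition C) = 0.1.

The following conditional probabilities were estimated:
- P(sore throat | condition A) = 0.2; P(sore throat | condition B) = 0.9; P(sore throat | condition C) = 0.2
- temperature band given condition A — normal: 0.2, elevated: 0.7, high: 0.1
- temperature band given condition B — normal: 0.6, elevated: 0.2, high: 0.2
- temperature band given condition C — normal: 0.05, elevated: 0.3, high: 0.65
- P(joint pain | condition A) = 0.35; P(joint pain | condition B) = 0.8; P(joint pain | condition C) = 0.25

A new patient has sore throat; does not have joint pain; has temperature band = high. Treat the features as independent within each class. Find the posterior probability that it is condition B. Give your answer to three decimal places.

0.509

condition A: 0.45 × 0.2 × 0.1 × (1−0.35) = 0.00585
condition B: 0.45 × 0.9 × 0.2 × (1−0.8) = 0.0162
condition C: 0.1 × 0.2 × 0.65 × (1−0.25) = 0.00975
P(condition B | x) = 0.0162 / 0.0318 ≈ 0.509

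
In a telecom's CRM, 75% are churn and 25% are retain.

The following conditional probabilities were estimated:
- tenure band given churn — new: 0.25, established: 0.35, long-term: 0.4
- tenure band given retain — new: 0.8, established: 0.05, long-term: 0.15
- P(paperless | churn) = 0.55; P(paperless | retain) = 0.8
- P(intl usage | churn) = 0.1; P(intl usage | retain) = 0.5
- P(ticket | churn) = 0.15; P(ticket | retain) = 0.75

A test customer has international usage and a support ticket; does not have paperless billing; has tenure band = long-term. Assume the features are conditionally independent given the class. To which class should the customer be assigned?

churn: 0.75 × 0.4 × (1−0.55) × 0.1 × 0.15 = 0.002025
retain: 0.25 × 0.15 × (1−0.8) × 0.5 × 0.75 = 0.0028125
Highest score → retain.

retain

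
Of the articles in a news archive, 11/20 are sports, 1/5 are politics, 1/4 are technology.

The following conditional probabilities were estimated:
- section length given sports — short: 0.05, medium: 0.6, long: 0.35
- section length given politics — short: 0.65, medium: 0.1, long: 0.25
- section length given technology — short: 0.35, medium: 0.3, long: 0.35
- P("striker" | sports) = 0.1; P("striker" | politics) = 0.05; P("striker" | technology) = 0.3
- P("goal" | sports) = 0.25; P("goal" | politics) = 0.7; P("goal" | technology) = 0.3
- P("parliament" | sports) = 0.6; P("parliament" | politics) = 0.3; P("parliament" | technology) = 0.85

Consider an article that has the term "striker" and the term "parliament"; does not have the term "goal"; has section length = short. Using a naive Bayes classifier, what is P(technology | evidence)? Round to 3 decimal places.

0.896

sports: 0.55 × 0.05 × 0.1 × (1−0.25) × 0.6 = 0.0012375
politics: 0.2 × 0.65 × 0.05 × (1−0.7) × 0.3 = 0.000585
technology: 0.25 × 0.35 × 0.3 × (1−0.3) × 0.85 = 0.01561875
P(technology | x) = 0.01561875 / 0.01744125 ≈ 0.896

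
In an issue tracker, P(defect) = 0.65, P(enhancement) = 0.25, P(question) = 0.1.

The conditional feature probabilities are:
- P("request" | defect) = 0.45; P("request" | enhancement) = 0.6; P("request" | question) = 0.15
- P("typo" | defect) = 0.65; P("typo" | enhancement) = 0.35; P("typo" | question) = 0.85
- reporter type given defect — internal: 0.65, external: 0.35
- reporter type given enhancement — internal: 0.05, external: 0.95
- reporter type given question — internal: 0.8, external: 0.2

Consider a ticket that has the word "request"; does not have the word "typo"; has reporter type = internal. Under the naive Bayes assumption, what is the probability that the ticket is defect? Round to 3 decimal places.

0.909

defect: 0.65 × 0.45 × (1−0.65) × 0.65 = 0.06654375
enhancement: 0.25 × 0.6 × (1−0.35) × 0.05 = 0.004875
question: 0.1 × 0.15 × (1−0.85) × 0.8 = 0.0018
P(defect | x) = 0.06654375 / 0.07321875 ≈ 0.909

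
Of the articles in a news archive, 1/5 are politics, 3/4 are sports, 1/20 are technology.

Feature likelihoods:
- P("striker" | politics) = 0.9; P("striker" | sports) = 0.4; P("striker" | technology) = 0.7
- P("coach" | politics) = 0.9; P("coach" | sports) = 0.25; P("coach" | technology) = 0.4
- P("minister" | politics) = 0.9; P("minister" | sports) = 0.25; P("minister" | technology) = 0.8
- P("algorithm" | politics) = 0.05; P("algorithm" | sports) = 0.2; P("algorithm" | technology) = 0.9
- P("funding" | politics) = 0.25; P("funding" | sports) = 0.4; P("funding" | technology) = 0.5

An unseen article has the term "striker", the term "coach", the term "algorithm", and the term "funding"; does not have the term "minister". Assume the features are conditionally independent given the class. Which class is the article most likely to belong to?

sports

politics: 0.2 × 0.9 × 0.9 × (1−0.9) × 0.05 × 0.25 = 0.0002025
sports: 0.75 × 0.4 × 0.25 × (1−0.25) × 0.2 × 0.4 = 0.0045
technology: 0.05 × 0.7 × 0.4 × (1−0.8) × 0.9 × 0.5 = 0.00126
Highest score → sports.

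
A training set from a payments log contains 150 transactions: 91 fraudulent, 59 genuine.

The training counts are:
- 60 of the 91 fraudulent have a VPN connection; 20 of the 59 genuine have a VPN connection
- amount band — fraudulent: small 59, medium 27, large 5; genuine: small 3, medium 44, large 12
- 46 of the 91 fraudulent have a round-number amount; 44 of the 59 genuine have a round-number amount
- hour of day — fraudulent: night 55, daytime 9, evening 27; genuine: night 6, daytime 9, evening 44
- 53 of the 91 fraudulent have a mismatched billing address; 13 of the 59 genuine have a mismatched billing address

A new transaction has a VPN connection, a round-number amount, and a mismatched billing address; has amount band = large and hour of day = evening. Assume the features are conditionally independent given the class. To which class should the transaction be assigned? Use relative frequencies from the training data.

fraudulent: (91/150) × (60/91) × (5/91) × (46/91) × (27/91) × (53/91) ≈ 0.00191983
genuine: (59/150) × (20/59) × (12/59) × (44/59) × (44/59) × (13/59) ≈ 0.00332323
Highest score → genuine.

genuine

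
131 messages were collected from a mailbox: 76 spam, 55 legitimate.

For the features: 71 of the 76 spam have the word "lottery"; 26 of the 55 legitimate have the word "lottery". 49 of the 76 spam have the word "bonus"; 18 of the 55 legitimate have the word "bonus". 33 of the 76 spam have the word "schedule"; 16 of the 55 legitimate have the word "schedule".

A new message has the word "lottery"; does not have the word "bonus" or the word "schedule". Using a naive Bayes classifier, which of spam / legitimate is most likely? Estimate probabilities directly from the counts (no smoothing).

spam

spam: (76/131) × (71/76) × (27/76) × (43/76) ≈ 0.108941
legitimate: (55/131) × (26/55) × (37/55) × (39/55) ≈ 0.0946767
Highest score → spam.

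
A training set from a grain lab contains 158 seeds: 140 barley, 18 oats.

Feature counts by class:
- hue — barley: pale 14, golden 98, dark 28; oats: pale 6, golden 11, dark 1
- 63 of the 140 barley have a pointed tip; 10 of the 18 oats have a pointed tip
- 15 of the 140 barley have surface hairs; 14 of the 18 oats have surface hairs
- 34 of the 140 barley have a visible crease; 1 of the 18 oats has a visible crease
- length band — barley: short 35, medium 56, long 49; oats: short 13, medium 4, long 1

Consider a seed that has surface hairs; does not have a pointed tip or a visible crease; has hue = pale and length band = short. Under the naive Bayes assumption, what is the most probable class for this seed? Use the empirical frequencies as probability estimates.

barley: (140/158) × (14/140) × (77/140) × (15/140) × (106/140) × (35/140) ≈ 0.000988359
oats: (18/158) × (6/18) × (8/18) × (14/18) × (17/18) × (13/18) ≈ 0.00895395
Highest score → oats.

oats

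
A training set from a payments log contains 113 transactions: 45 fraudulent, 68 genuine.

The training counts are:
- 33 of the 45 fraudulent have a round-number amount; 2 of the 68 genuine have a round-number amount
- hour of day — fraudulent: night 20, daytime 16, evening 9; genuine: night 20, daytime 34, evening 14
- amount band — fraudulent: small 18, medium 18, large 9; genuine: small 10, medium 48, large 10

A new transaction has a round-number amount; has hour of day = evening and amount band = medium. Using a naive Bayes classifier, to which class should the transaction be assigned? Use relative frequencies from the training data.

fraudulent

fraudulent: (45/113) × (33/45) × (9/45) × (18/45) ≈ 0.0233628
genuine: (68/113) × (2/68) × (14/68) × (48/68) ≈ 0.00257219
Highest score → fraudulent.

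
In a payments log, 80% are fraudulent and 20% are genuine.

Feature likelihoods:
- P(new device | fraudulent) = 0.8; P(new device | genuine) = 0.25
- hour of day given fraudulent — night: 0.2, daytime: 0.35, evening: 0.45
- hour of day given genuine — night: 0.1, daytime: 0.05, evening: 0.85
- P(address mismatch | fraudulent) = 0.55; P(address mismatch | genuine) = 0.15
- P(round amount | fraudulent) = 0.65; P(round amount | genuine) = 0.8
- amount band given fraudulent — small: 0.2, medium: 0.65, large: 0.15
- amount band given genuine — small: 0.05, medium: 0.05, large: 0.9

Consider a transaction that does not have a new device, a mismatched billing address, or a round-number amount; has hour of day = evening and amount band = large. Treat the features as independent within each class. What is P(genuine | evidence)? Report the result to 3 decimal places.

fraudulent: 0.8 × (1−0.8) × 0.45 × (1−0.55) × (1−0.65) × 0.15 = 0.001701
genuine: 0.2 × (1−0.25) × 0.85 × (1−0.15) × (1−0.8) × 0.9 = 0.0195075
P(genuine | x) = 0.0195075 / 0.0212085 ≈ 0.920

0.920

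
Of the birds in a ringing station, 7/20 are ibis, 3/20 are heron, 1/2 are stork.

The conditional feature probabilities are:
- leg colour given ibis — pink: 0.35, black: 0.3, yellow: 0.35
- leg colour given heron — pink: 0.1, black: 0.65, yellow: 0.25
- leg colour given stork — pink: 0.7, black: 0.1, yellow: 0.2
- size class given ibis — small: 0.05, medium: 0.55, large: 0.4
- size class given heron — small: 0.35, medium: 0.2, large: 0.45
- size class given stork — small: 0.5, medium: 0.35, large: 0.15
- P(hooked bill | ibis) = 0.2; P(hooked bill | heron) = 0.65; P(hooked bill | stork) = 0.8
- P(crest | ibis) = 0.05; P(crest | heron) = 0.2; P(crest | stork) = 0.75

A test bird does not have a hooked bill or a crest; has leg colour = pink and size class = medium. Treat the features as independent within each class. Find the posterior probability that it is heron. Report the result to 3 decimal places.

ibis: 0.35 × 0.35 × 0.55 × (1−0.2) × (1−0.05) = 0.051205
heron: 0.15 × 0.1 × 0.2 × (1−0.65) × (1−0.2) = 0.00084
stork: 0.5 × 0.7 × 0.35 × (1−0.8) × (1−0.75) = 0.006125
P(heron | x) = 0.00084 / 0.05817 ≈ 0.014

0.014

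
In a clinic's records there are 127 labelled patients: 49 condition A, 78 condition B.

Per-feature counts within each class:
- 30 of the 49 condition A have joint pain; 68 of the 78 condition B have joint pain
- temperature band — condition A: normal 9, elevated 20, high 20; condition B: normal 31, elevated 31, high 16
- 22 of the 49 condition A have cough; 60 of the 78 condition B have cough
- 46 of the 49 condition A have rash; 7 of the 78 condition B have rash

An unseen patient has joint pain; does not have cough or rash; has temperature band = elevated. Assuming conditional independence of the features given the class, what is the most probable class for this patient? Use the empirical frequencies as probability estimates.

condition B

condition A: (49/127) × (30/49) × (20/49) × (27/49) × (3/49) ≈ 0.0032527
condition B: (78/127) × (68/78) × (31/78) × (18/78) × (71/78) ≈ 0.0447007
Highest score → condition B.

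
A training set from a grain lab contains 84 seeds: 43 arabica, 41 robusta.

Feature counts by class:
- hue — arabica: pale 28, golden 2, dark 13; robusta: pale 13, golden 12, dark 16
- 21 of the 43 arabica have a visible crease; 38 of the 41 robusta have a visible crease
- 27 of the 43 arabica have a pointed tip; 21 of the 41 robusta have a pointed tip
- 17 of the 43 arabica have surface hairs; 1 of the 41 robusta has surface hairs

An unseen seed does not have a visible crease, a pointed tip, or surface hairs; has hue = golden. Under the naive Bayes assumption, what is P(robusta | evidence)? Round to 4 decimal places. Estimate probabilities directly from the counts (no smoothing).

arabica: (43/84) × (2/43) × (22/43) × (16/43) × (26/43) ≈ 0.0027407
robusta: (41/84) × (12/41) × (3/41) × (20/41) × (40/41) ≈ 0.00497464
P(robusta | x) = 0.00497464 / 0.00771534 ≈ 0.6448

0.6448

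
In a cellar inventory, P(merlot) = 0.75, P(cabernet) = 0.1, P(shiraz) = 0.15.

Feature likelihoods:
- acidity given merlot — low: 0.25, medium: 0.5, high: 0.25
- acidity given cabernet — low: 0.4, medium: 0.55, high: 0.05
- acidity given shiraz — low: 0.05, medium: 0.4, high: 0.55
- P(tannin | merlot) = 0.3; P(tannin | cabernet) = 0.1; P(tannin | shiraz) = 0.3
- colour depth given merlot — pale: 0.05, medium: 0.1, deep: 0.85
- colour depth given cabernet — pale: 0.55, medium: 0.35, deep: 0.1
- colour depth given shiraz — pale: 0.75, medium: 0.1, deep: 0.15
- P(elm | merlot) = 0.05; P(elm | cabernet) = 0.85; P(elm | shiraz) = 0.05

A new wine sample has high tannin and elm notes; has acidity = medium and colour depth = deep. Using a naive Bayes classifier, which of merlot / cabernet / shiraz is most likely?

merlot

merlot: 0.75 × 0.5 × 0.3 × 0.85 × 0.05 = 0.00478125
cabernet: 0.1 × 0.55 × 0.1 × 0.1 × 0.85 = 0.0004675
shiraz: 0.15 × 0.4 × 0.3 × 0.15 × 0.05 = 0.000135
Highest score → merlot.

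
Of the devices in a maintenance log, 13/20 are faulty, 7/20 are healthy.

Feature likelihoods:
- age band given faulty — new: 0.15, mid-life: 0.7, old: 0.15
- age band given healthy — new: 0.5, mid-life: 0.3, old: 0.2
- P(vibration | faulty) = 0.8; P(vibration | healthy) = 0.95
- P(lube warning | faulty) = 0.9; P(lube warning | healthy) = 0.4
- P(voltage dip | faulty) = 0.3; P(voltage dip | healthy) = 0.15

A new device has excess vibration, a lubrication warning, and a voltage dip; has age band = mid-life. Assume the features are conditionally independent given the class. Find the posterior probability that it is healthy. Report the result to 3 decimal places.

faulty: 0.65 × 0.7 × 0.8 × 0.9 × 0.3 = 0.09828
healthy: 0.35 × 0.3 × 0.95 × 0.4 × 0.15 = 0.005985
P(healthy | x) = 0.005985 / 0.104265 ≈ 0.057

0.057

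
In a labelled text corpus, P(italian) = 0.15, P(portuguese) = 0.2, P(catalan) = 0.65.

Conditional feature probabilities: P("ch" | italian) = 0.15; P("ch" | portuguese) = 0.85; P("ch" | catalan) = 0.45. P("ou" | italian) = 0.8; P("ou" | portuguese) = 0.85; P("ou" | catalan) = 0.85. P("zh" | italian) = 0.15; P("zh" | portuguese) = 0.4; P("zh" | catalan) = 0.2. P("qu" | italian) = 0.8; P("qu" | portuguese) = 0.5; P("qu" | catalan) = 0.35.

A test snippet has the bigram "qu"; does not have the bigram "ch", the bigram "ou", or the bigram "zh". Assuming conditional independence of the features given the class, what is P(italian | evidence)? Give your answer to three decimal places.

italian: 0.15 × (1−0.15) × (1−0.8) × (1−0.15) × 0.8 = 0.01734
portuguese: 0.2 × (1−0.85) × (1−0.85) × (1−0.4) × 0.5 = 0.00135
catalan: 0.65 × (1−0.45) × (1−0.85) × (1−0.2) × 0.35 = 0.015015
P(italian | x) = 0.01734 / 0.033705 ≈ 0.514

0.514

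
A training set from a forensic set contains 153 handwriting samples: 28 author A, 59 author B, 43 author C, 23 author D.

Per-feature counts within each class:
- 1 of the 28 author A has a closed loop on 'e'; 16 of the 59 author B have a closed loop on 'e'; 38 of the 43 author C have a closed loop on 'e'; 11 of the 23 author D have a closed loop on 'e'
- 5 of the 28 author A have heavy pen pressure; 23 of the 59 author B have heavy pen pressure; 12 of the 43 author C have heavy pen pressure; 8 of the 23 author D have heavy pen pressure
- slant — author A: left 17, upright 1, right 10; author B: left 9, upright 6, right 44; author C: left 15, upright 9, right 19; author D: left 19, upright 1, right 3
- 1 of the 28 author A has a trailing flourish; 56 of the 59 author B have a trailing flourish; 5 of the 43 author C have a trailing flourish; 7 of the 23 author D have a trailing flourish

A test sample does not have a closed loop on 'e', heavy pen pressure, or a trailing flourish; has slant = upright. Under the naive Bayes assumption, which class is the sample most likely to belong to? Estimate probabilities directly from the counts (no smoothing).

author A: (28/153) × (27/28) × (23/28) × (1/28) × (27/28) ≈ 0.00499218
author B: (59/153) × (43/59) × (36/59) × (6/59) × (3/59) ≈ 0.000886739
author C: (43/153) × (5/43) × (31/43) × (9/43) × (38/43) ≈ 0.00435774
author D: (23/153) × (12/23) × (15/23) × (1/23) × (16/23) ≈ 0.0015471
Highest score → author A.

author A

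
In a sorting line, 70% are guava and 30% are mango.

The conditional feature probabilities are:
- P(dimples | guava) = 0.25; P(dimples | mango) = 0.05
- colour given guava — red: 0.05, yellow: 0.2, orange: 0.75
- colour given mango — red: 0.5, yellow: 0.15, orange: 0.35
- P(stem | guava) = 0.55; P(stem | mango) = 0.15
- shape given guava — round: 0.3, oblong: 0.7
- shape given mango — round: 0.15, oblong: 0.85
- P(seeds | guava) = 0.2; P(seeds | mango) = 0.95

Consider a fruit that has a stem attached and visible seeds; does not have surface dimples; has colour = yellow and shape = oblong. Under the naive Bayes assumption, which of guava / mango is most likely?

guava

guava: 0.7 × (1−0.25) × 0.2 × 0.55 × 0.7 × 0.2 = 0.008085
mango: 0.3 × (1−0.05) × 0.15 × 0.15 × 0.85 × 0.95 = 0.00517809375
Highest score → guava.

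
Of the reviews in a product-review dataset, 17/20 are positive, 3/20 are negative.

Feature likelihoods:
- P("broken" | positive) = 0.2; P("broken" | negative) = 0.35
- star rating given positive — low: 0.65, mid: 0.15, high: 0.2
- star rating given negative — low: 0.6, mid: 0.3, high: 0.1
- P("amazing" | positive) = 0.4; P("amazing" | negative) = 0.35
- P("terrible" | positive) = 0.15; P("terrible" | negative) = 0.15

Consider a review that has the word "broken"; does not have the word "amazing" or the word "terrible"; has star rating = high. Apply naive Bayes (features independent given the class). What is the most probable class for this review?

positive

positive: 0.85 × 0.2 × 0.2 × (1−0.4) × (1−0.15) = 0.01734
negative: 0.15 × 0.35 × 0.1 × (1−0.35) × (1−0.15) = 0.002900625
Highest score → positive.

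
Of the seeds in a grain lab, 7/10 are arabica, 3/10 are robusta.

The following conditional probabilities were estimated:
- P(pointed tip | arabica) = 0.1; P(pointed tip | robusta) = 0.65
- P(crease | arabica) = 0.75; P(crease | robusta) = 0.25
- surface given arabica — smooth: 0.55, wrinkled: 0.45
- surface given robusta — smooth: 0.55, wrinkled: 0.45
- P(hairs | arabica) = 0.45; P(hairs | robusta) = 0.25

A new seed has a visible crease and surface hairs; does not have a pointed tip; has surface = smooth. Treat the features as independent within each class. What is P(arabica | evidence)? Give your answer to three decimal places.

0.970

arabica: 0.7 × (1−0.1) × 0.75 × 0.55 × 0.45 = 0.11694375
robusta: 0.3 × (1−0.65) × 0.25 × 0.55 × 0.25 = 0.003609375
P(arabica | x) = 0.11694375 / 0.120553125 ≈ 0.970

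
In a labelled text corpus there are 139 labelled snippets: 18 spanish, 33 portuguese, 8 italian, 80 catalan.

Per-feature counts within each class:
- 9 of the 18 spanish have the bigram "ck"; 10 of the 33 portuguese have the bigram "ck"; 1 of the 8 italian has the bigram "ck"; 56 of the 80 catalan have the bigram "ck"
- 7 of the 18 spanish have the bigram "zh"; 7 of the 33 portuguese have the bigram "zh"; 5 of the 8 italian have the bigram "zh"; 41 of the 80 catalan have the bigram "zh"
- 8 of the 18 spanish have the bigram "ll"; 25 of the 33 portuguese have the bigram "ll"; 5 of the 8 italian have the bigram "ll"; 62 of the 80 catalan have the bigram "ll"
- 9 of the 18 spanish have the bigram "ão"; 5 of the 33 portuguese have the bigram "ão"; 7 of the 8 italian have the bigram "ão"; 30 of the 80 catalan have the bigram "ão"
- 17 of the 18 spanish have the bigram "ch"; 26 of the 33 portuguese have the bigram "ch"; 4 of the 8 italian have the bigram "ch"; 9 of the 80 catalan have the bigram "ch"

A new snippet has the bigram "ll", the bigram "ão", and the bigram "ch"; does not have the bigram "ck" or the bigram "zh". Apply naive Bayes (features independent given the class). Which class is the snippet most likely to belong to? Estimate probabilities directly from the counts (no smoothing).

portuguese

spanish: (18/139) × (9/18) × (11/18) × (8/18) × (9/18) × (17/18) ≈ 0.00830447
portuguese: (33/139) × (23/33) × (26/33) × (25/33) × (5/33) × (26/33) ≈ 0.01179
italian: (8/139) × (7/8) × (3/8) × (5/8) × (7/8) × (4/8) ≈ 0.00516384
catalan: (80/139) × (24/80) × (39/80) × (62/80) × (30/80) × (9/80) ≈ 0.00275205
Highest score → portuguese.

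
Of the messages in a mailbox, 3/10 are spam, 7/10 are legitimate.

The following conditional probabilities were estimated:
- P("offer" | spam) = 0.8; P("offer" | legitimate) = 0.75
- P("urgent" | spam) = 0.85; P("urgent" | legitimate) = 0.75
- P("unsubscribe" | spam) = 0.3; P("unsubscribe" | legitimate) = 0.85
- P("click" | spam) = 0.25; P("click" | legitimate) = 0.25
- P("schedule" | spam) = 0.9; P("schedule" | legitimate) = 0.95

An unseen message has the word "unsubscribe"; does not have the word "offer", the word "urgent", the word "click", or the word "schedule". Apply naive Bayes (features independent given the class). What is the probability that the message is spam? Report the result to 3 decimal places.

0.127

spam: 0.3 × (1−0.8) × (1−0.85) × 0.3 × (1−0.25) × (1−0.9) = 0.0002025
legitimate: 0.7 × (1−0.75) × (1−0.75) × 0.85 × (1−0.25) × (1−0.95) = 0.00139453125
P(spam | x) = 0.0002025 / 0.00159703125 ≈ 0.127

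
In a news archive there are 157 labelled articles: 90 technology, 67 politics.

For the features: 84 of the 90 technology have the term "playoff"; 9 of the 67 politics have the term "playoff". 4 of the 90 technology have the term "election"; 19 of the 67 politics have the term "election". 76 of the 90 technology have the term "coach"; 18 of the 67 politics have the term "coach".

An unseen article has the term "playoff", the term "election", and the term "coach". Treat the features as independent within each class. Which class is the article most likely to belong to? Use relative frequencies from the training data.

technology

technology: (90/157) × (84/90) × (4/90) × (76/90) ≈ 0.0200802
politics: (67/157) × (9/67) × (19/67) × (18/67) ≈ 0.00436736
Highest score → technology.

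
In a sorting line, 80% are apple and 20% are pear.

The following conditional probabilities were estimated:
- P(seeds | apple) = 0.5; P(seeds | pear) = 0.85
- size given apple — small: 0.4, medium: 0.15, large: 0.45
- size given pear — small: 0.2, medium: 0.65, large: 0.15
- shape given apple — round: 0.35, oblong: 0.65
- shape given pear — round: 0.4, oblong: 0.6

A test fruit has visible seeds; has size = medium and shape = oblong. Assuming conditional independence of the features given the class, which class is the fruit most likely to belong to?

pear

apple: 0.8 × 0.5 × 0.15 × 0.65 = 0.039
pear: 0.2 × 0.85 × 0.65 × 0.6 = 0.0663
Highest score → pear.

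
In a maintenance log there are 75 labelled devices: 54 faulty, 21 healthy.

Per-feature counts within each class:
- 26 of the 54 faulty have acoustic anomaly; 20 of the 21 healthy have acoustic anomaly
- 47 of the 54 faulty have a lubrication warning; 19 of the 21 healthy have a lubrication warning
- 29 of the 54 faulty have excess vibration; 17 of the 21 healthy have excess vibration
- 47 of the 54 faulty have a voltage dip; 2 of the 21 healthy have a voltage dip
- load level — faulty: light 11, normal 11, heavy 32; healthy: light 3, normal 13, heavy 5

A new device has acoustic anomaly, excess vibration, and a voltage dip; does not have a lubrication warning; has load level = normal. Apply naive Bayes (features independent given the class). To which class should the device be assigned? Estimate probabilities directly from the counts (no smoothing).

faulty: (54/75) × (26/54) × (7/54) × (29/54) × (47/54) × (11/54) ≈ 0.00427882
healthy: (21/75) × (20/21) × (2/21) × (17/21) × (2/21) × (13/21) ≈ 0.00121211
Highest score → faulty.

faulty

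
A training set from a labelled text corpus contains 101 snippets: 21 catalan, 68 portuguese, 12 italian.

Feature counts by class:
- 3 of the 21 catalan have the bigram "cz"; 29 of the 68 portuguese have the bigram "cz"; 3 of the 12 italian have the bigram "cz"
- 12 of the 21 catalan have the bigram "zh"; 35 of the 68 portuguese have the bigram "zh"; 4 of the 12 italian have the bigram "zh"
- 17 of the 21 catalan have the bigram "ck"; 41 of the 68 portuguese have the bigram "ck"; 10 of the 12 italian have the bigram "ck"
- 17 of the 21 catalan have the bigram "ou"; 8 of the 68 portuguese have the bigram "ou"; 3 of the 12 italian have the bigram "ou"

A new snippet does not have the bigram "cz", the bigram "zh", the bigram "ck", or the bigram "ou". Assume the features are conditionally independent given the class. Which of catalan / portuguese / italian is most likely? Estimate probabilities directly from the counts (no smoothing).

catalan: (21/101) × (18/21) × (9/21) × (4/21) × (4/21) ≈ 0.00277112
portuguese: (68/101) × (39/68) × (33/68) × (27/68) × (60/68) ≈ 0.0656516
italian: (12/101) × (9/12) × (8/12) × (2/12) × (9/12) ≈ 0.00742574
Highest score → portuguese.

portuguese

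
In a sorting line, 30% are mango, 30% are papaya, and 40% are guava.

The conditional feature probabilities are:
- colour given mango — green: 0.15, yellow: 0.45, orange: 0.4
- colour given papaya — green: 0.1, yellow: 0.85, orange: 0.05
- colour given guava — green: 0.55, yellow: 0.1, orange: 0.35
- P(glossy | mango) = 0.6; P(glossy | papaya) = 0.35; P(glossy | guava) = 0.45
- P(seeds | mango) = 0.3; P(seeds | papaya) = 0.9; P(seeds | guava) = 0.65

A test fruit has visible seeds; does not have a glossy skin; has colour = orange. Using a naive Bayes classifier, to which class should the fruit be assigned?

guava

mango: 0.3 × 0.4 × (1−0.6) × 0.3 = 0.0144
papaya: 0.3 × 0.05 × (1−0.35) × 0.9 = 0.008775
guava: 0.4 × 0.35 × (1−0.45) × 0.65 = 0.05005
Highest score → guava.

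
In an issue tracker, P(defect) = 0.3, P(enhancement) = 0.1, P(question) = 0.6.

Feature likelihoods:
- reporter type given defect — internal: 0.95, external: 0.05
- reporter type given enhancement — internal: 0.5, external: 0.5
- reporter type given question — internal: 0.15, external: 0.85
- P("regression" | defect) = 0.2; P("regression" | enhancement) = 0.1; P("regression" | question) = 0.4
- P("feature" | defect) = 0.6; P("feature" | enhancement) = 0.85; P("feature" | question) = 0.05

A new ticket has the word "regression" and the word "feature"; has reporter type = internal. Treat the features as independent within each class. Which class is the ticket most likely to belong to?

defect

defect: 0.3 × 0.95 × 0.2 × 0.6 = 0.0342
enhancement: 0.1 × 0.5 × 0.1 × 0.85 = 0.00425
question: 0.6 × 0.15 × 0.4 × 0.05 = 0.0018
Highest score → defect.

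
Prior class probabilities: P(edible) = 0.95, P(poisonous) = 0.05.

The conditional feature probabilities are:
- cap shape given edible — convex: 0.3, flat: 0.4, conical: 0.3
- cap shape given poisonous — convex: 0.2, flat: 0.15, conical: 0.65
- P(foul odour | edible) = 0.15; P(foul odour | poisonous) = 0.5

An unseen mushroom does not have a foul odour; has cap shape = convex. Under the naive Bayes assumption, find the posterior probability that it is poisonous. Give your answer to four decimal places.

edible: 0.95 × 0.3 × (1−0.15) = 0.24225
poisonous: 0.05 × 0.2 × (1−0.5) = 0.005
P(poisonous | x) = 0.005 / 0.24725 ≈ 0.0202

0.0202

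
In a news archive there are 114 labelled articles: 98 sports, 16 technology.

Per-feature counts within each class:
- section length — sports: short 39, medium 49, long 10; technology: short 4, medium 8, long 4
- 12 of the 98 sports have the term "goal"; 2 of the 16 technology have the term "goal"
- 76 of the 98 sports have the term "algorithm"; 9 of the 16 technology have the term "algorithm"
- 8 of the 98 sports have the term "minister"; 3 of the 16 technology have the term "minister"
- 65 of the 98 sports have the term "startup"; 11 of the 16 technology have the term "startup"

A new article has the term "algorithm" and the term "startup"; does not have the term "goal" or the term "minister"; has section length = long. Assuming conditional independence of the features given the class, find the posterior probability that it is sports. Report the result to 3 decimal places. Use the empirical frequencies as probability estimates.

0.790

sports: (98/114) × (10/98) × (86/98) × (76/98) × (90/98) × (65/98) ≈ 0.0363629
technology: (16/114) × (4/16) × (14/16) × (9/16) × (13/16) × (11/16) ≈ 0.00964677
P(sports | x) = 0.0363629 / 0.04600967 ≈ 0.790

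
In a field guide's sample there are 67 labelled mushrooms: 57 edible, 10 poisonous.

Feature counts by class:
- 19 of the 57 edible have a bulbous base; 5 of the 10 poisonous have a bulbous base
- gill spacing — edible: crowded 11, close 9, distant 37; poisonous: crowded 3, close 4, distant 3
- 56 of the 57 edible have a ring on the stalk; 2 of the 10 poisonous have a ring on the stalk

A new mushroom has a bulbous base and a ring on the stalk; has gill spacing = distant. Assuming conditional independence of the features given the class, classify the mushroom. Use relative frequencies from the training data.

edible

edible: (57/67) × (19/57) × (37/57) × (56/57) ≈ 0.18085
poisonous: (10/67) × (5/10) × (3/10) × (2/10) ≈ 0.00447761
Highest score → edible.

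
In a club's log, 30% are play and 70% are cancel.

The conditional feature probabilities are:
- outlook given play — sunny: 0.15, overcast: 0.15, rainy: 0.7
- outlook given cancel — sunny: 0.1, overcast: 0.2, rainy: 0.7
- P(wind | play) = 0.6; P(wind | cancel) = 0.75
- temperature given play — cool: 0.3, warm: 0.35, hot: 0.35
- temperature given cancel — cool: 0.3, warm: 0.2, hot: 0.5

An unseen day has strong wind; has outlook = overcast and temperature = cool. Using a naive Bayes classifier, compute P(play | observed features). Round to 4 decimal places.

play: 0.3 × 0.15 × 0.6 × 0.3 = 0.0081
cancel: 0.7 × 0.2 × 0.75 × 0.3 = 0.0315
P(play | x) = 0.0081 / 0.0396 ≈ 0.2045

0.2045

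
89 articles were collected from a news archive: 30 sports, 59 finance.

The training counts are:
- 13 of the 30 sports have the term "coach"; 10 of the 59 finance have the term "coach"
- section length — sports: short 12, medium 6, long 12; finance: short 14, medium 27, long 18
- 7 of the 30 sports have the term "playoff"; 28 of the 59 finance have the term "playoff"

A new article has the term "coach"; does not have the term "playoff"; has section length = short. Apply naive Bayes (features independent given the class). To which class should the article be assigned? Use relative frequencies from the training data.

sports

sports: (30/89) × (13/30) × (12/30) × (23/30) ≈ 0.044794
finance: (59/89) × (10/59) × (14/59) × (31/59) ≈ 0.0140086
Highest score → sports.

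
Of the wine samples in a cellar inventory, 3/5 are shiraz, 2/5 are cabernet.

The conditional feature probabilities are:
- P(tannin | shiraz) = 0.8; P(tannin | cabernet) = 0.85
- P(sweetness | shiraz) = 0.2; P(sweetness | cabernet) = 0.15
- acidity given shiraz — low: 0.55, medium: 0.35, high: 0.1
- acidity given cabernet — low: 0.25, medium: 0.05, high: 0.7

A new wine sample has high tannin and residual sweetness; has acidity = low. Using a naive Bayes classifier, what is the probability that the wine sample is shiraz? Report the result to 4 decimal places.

shiraz: 0.6 × 0.8 × 0.2 × 0.55 = 0.0528
cabernet: 0.4 × 0.85 × 0.15 × 0.25 = 0.01275
P(shiraz | x) = 0.0528 / 0.06555 ≈ 0.8055

0.8055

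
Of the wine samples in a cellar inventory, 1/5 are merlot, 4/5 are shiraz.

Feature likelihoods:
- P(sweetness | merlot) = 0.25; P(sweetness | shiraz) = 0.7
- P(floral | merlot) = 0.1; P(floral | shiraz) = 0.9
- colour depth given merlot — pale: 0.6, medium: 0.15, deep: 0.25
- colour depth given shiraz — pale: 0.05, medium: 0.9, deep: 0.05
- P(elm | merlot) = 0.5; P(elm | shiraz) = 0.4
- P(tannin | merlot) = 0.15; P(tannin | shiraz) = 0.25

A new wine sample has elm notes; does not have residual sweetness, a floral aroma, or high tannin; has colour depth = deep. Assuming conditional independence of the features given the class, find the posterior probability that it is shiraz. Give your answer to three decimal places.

merlot: 0.2 × (1−0.25) × (1−0.1) × 0.25 × 0.5 × (1−0.15) = 0.01434375
shiraz: 0.8 × (1−0.7) × (1−0.9) × 0.05 × 0.4 × (1−0.25) = 0.00036
P(shiraz | x) = 0.00036 / 0.01470375 ≈ 0.024

0.024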